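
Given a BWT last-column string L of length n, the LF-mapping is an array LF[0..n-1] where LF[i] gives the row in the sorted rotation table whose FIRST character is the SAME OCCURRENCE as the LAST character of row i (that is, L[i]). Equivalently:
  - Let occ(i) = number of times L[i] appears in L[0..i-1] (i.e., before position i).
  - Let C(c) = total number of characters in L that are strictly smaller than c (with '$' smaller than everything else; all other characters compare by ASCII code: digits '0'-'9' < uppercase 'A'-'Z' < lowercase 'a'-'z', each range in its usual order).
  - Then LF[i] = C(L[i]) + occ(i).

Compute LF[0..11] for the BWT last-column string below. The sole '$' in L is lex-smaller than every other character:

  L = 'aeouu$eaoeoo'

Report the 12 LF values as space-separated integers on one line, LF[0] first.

Answer: 1 3 6 10 11 0 4 2 7 5 8 9

Derivation:
Char counts: '$':1, 'a':2, 'e':3, 'o':4, 'u':2
C (first-col start): C('$')=0, C('a')=1, C('e')=3, C('o')=6, C('u')=10
L[0]='a': occ=0, LF[0]=C('a')+0=1+0=1
L[1]='e': occ=0, LF[1]=C('e')+0=3+0=3
L[2]='o': occ=0, LF[2]=C('o')+0=6+0=6
L[3]='u': occ=0, LF[3]=C('u')+0=10+0=10
L[4]='u': occ=1, LF[4]=C('u')+1=10+1=11
L[5]='$': occ=0, LF[5]=C('$')+0=0+0=0
L[6]='e': occ=1, LF[6]=C('e')+1=3+1=4
L[7]='a': occ=1, LF[7]=C('a')+1=1+1=2
L[8]='o': occ=1, LF[8]=C('o')+1=6+1=7
L[9]='e': occ=2, LF[9]=C('e')+2=3+2=5
L[10]='o': occ=2, LF[10]=C('o')+2=6+2=8
L[11]='o': occ=3, LF[11]=C('o')+3=6+3=9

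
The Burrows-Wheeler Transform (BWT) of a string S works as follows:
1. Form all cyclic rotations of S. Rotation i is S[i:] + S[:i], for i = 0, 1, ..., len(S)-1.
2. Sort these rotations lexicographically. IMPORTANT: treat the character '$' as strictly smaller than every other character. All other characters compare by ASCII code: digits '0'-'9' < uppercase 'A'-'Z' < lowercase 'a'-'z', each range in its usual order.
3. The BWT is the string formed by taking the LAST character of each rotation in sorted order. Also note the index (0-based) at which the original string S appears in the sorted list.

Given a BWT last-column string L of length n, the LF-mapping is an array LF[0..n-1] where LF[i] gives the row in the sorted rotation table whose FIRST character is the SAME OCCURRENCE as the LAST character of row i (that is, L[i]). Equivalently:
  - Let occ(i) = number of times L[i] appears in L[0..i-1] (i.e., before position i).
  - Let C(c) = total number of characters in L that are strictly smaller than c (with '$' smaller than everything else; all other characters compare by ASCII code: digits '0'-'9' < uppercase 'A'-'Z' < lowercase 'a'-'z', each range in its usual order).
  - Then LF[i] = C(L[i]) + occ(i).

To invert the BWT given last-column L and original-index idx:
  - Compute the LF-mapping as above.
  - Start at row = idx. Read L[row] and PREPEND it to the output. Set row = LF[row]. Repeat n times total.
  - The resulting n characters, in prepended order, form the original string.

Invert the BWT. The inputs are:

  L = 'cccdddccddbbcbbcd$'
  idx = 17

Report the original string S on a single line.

Answer: ddccbcdccbcdbdbdc$

Derivation:
LF mapping: 5 6 7 12 13 14 8 9 15 16 1 2 10 3 4 11 17 0
Walk LF starting at row 17, prepending L[row]:
  step 1: row=17, L[17]='$', prepend. Next row=LF[17]=0
  step 2: row=0, L[0]='c', prepend. Next row=LF[0]=5
  step 3: row=5, L[5]='d', prepend. Next row=LF[5]=14
  step 4: row=14, L[14]='b', prepend. Next row=LF[14]=4
  step 5: row=4, L[4]='d', prepend. Next row=LF[4]=13
  step 6: row=13, L[13]='b', prepend. Next row=LF[13]=3
  step 7: row=3, L[3]='d', prepend. Next row=LF[3]=12
  step 8: row=12, L[12]='c', prepend. Next row=LF[12]=10
  step 9: row=10, L[10]='b', prepend. Next row=LF[10]=1
  step 10: row=1, L[1]='c', prepend. Next row=LF[1]=6
  step 11: row=6, L[6]='c', prepend. Next row=LF[6]=8
  step 12: row=8, L[8]='d', prepend. Next row=LF[8]=15
  step 13: row=15, L[15]='c', prepend. Next row=LF[15]=11
  step 14: row=11, L[11]='b', prepend. Next row=LF[11]=2
  step 15: row=2, L[2]='c', prepend. Next row=LF[2]=7
  step 16: row=7, L[7]='c', prepend. Next row=LF[7]=9
  step 17: row=9, L[9]='d', prepend. Next row=LF[9]=16
  step 18: row=16, L[16]='d', prepend. Next row=LF[16]=17
Reversed output: ddccbcdccbcdbdbdc$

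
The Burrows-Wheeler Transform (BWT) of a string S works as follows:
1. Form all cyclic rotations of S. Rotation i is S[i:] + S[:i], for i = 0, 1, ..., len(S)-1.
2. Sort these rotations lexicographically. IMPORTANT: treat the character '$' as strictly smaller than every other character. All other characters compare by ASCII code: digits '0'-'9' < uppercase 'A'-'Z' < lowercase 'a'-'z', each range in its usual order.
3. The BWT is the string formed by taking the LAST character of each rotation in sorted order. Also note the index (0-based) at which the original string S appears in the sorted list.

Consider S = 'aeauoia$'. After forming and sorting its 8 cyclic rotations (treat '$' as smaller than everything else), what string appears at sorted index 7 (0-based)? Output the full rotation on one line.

All 8 rotations (rotation i = S[i:]+S[:i]):
  rot[0] = aeauoia$
  rot[1] = eauoia$a
  rot[2] = auoia$ae
  rot[3] = uoia$aea
  rot[4] = oia$aeau
  rot[5] = ia$aeauo
  rot[6] = a$aeauoi
  rot[7] = $aeauoia
Sorted (with $ < everything):
  sorted[0] = $aeauoia
  sorted[1] = a$aeauoi
  sorted[2] = aeauoia$
  sorted[3] = auoia$ae
  sorted[4] = eauoia$a
  sorted[5] = ia$aeauo
  sorted[6] = oia$aeau
  sorted[7] = uoia$aea
sorted[7] = uoia$aea

Answer: uoia$aea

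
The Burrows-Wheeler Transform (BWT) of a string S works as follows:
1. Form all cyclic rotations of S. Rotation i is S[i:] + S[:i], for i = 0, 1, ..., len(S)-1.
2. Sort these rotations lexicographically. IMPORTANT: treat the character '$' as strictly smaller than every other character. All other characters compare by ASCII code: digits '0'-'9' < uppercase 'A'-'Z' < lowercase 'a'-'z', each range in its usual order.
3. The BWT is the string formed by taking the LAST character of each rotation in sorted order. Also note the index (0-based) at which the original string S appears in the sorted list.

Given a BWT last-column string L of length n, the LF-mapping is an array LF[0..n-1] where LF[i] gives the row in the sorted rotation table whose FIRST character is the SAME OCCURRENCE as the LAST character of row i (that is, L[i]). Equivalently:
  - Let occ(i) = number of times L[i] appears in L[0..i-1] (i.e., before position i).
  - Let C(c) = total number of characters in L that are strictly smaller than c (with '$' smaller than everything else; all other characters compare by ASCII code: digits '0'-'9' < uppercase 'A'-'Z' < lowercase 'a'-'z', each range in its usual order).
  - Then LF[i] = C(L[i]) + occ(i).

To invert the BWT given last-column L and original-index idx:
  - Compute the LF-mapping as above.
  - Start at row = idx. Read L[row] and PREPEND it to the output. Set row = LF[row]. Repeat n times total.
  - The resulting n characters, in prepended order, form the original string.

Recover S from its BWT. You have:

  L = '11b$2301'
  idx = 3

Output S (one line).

LF mapping: 2 3 7 0 5 6 1 4
Walk LF starting at row 3, prepending L[row]:
  step 1: row=3, L[3]='$', prepend. Next row=LF[3]=0
  step 2: row=0, L[0]='1', prepend. Next row=LF[0]=2
  step 3: row=2, L[2]='b', prepend. Next row=LF[2]=7
  step 4: row=7, L[7]='1', prepend. Next row=LF[7]=4
  step 5: row=4, L[4]='2', prepend. Next row=LF[4]=5
  step 6: row=5, L[5]='3', prepend. Next row=LF[5]=6
  step 7: row=6, L[6]='0', prepend. Next row=LF[6]=1
  step 8: row=1, L[1]='1', prepend. Next row=LF[1]=3
Reversed output: 10321b1$

Answer: 10321b1$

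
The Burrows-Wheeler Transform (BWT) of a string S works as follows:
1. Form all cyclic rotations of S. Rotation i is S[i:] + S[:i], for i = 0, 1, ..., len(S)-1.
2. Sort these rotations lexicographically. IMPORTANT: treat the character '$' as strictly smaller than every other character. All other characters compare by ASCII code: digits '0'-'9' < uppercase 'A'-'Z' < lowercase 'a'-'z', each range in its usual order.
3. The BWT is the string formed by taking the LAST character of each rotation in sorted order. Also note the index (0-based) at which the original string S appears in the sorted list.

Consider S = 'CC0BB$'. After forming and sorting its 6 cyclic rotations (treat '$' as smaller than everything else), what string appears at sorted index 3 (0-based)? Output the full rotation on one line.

Answer: BB$CC0

Derivation:
All 6 rotations (rotation i = S[i:]+S[:i]):
  rot[0] = CC0BB$
  rot[1] = C0BB$C
  rot[2] = 0BB$CC
  rot[3] = BB$CC0
  rot[4] = B$CC0B
  rot[5] = $CC0BB
Sorted (with $ < everything):
  sorted[0] = $CC0BB
  sorted[1] = 0BB$CC
  sorted[2] = B$CC0B
  sorted[3] = BB$CC0
  sorted[4] = C0BB$C
  sorted[5] = CC0BB$
sorted[3] = BB$CC0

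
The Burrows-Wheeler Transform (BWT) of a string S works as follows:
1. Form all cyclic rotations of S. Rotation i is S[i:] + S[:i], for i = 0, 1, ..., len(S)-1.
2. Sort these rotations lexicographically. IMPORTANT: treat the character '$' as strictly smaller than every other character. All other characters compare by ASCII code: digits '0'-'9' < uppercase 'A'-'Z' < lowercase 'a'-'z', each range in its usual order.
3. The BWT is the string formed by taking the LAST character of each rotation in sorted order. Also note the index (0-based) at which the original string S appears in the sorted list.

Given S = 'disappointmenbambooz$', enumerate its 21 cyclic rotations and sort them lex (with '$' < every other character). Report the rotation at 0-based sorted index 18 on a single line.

All 21 rotations (rotation i = S[i:]+S[:i]):
  rot[0] = disappointmenbambooz$
  rot[1] = isappointmenbambooz$d
  rot[2] = sappointmenbambooz$di
  rot[3] = appointmenbambooz$dis
  rot[4] = ppointmenbambooz$disa
  rot[5] = pointmenbambooz$disap
  rot[6] = ointmenbambooz$disapp
  rot[7] = intmenbambooz$disappo
  rot[8] = ntmenbambooz$disappoi
  rot[9] = tmenbambooz$disappoin
  rot[10] = menbambooz$disappoint
  rot[11] = enbambooz$disappointm
  rot[12] = nbambooz$disappointme
  rot[13] = bambooz$disappointmen
  rot[14] = ambooz$disappointmenb
  rot[15] = mbooz$disappointmenba
  rot[16] = booz$disappointmenbam
  rot[17] = ooz$disappointmenbamb
  rot[18] = oz$disappointmenbambo
  rot[19] = z$disappointmenbamboo
  rot[20] = $disappointmenbambooz
Sorted (with $ < everything):
  sorted[0] = $disappointmenbambooz
  sorted[1] = ambooz$disappointmenb
  sorted[2] = appointmenbambooz$dis
  sorted[3] = bambooz$disappointmen
  sorted[4] = booz$disappointmenbam
  sorted[5] = disappointmenbambooz$
  sorted[6] = enbambooz$disappointm
  sorted[7] = intmenbambooz$disappo
  sorted[8] = isappointmenbambooz$d
  sorted[9] = mbooz$disappointmenba
  sorted[10] = menbambooz$disappoint
  sorted[11] = nbambooz$disappointme
  sorted[12] = ntmenbambooz$disappoi
  sorted[13] = ointmenbambooz$disapp
  sorted[14] = ooz$disappointmenbamb
  sorted[15] = oz$disappointmenbambo
  sorted[16] = pointmenbambooz$disap
  sorted[17] = ppointmenbambooz$disa
  sorted[18] = sappointmenbambooz$di
  sorted[19] = tmenbambooz$disappoin
  sorted[20] = z$disappointmenbamboo
sorted[18] = sappointmenbambooz$di

Answer: sappointmenbambooz$di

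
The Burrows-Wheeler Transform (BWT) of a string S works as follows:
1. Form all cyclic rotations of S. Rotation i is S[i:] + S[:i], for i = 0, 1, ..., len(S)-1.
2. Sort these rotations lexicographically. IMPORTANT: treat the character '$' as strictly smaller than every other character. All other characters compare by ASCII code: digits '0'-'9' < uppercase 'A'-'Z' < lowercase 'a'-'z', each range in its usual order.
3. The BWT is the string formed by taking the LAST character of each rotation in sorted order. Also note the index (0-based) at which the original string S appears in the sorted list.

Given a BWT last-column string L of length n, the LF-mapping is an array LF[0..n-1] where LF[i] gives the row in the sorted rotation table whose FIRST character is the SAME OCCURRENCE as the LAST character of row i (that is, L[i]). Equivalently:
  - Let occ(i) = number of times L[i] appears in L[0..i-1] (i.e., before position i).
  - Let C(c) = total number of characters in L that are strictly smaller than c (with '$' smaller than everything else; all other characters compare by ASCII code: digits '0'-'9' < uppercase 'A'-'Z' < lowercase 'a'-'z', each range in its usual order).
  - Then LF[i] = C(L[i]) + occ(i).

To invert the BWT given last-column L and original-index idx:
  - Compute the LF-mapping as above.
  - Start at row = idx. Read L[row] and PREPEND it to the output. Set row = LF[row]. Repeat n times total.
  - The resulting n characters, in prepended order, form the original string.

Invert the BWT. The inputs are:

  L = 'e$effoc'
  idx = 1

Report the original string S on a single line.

LF mapping: 2 0 3 4 5 6 1
Walk LF starting at row 1, prepending L[row]:
  step 1: row=1, L[1]='$', prepend. Next row=LF[1]=0
  step 2: row=0, L[0]='e', prepend. Next row=LF[0]=2
  step 3: row=2, L[2]='e', prepend. Next row=LF[2]=3
  step 4: row=3, L[3]='f', prepend. Next row=LF[3]=4
  step 5: row=4, L[4]='f', prepend. Next row=LF[4]=5
  step 6: row=5, L[5]='o', prepend. Next row=LF[5]=6
  step 7: row=6, L[6]='c', prepend. Next row=LF[6]=1
Reversed output: coffee$

Answer: coffee$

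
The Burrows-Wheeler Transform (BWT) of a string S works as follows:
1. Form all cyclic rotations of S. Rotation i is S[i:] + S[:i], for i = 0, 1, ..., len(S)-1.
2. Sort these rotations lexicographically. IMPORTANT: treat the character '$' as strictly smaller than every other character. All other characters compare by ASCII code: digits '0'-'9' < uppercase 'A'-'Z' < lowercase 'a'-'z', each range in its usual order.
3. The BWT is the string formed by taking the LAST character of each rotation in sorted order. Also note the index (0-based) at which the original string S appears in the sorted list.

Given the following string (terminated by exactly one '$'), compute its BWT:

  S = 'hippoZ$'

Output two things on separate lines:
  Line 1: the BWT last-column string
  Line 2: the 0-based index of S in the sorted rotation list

Answer: Zo$hppi
2

Derivation:
All 7 rotations (rotation i = S[i:]+S[:i]):
  rot[0] = hippoZ$
  rot[1] = ippoZ$h
  rot[2] = ppoZ$hi
  rot[3] = poZ$hip
  rot[4] = oZ$hipp
  rot[5] = Z$hippo
  rot[6] = $hippoZ
Sorted (with $ < everything):
  sorted[0] = $hippoZ  (last char: 'Z')
  sorted[1] = Z$hippo  (last char: 'o')
  sorted[2] = hippoZ$  (last char: '$')
  sorted[3] = ippoZ$h  (last char: 'h')
  sorted[4] = oZ$hipp  (last char: 'p')
  sorted[5] = poZ$hip  (last char: 'p')
  sorted[6] = ppoZ$hi  (last char: 'i')
Last column: Zo$hppi
Original string S is at sorted index 2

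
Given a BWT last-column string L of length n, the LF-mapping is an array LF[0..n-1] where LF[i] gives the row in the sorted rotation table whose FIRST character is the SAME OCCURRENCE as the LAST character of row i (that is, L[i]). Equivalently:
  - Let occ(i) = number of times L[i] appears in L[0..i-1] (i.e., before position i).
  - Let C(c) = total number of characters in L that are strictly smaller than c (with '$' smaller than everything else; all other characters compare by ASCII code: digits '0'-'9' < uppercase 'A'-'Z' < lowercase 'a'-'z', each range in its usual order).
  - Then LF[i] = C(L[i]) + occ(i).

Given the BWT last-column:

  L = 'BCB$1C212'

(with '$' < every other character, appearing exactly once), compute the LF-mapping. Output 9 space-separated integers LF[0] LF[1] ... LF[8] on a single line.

Answer: 5 7 6 0 1 8 3 2 4

Derivation:
Char counts: '$':1, '1':2, '2':2, 'B':2, 'C':2
C (first-col start): C('$')=0, C('1')=1, C('2')=3, C('B')=5, C('C')=7
L[0]='B': occ=0, LF[0]=C('B')+0=5+0=5
L[1]='C': occ=0, LF[1]=C('C')+0=7+0=7
L[2]='B': occ=1, LF[2]=C('B')+1=5+1=6
L[3]='$': occ=0, LF[3]=C('$')+0=0+0=0
L[4]='1': occ=0, LF[4]=C('1')+0=1+0=1
L[5]='C': occ=1, LF[5]=C('C')+1=7+1=8
L[6]='2': occ=0, LF[6]=C('2')+0=3+0=3
L[7]='1': occ=1, LF[7]=C('1')+1=1+1=2
L[8]='2': occ=1, LF[8]=C('2')+1=3+1=4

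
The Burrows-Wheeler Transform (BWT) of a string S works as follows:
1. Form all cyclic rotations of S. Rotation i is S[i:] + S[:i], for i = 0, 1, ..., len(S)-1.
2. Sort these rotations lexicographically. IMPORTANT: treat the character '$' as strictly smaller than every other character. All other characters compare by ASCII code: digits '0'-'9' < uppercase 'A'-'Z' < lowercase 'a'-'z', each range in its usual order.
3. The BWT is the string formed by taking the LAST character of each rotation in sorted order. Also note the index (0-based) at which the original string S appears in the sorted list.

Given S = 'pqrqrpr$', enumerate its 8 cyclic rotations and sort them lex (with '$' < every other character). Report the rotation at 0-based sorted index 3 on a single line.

Answer: qrpr$pqr

Derivation:
All 8 rotations (rotation i = S[i:]+S[:i]):
  rot[0] = pqrqrpr$
  rot[1] = qrqrpr$p
  rot[2] = rqrpr$pq
  rot[3] = qrpr$pqr
  rot[4] = rpr$pqrq
  rot[5] = pr$pqrqr
  rot[6] = r$pqrqrp
  rot[7] = $pqrqrpr
Sorted (with $ < everything):
  sorted[0] = $pqrqrpr
  sorted[1] = pqrqrpr$
  sorted[2] = pr$pqrqr
  sorted[3] = qrpr$pqr
  sorted[4] = qrqrpr$p
  sorted[5] = r$pqrqrp
  sorted[6] = rpr$pqrq
  sorted[7] = rqrpr$pq
sorted[3] = qrpr$pqr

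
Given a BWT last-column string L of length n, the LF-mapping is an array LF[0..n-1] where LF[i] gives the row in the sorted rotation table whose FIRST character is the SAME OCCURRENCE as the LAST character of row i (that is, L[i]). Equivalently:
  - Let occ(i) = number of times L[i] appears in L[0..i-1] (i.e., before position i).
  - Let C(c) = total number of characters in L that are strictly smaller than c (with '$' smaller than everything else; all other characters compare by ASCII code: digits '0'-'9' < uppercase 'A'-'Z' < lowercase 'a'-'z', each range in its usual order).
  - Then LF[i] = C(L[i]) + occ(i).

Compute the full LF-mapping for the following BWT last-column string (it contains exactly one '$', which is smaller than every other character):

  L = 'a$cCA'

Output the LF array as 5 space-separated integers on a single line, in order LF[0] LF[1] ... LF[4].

Char counts: '$':1, 'A':1, 'C':1, 'a':1, 'c':1
C (first-col start): C('$')=0, C('A')=1, C('C')=2, C('a')=3, C('c')=4
L[0]='a': occ=0, LF[0]=C('a')+0=3+0=3
L[1]='$': occ=0, LF[1]=C('$')+0=0+0=0
L[2]='c': occ=0, LF[2]=C('c')+0=4+0=4
L[3]='C': occ=0, LF[3]=C('C')+0=2+0=2
L[4]='A': occ=0, LF[4]=C('A')+0=1+0=1

Answer: 3 0 4 2 1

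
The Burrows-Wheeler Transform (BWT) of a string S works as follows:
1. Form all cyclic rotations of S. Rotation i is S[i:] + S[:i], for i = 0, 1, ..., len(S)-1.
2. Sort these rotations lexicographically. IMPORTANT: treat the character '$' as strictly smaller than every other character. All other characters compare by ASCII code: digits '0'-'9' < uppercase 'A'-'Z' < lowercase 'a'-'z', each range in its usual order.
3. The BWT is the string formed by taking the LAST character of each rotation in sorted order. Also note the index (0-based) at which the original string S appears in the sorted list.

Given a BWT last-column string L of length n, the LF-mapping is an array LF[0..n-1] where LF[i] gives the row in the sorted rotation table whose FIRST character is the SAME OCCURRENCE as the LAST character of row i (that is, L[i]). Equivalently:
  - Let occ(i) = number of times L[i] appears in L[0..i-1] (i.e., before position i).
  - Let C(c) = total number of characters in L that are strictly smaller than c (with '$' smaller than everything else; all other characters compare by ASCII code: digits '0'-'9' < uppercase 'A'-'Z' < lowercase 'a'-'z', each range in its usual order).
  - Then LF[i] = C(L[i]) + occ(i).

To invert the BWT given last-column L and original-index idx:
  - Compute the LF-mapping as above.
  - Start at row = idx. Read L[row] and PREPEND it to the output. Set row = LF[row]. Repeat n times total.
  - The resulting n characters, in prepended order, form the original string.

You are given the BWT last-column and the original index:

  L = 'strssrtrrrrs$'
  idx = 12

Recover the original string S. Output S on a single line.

Answer: trstrrrsrsrs$

Derivation:
LF mapping: 7 11 1 8 9 2 12 3 4 5 6 10 0
Walk LF starting at row 12, prepending L[row]:
  step 1: row=12, L[12]='$', prepend. Next row=LF[12]=0
  step 2: row=0, L[0]='s', prepend. Next row=LF[0]=7
  step 3: row=7, L[7]='r', prepend. Next row=LF[7]=3
  step 4: row=3, L[3]='s', prepend. Next row=LF[3]=8
  step 5: row=8, L[8]='r', prepend. Next row=LF[8]=4
  step 6: row=4, L[4]='s', prepend. Next row=LF[4]=9
  step 7: row=9, L[9]='r', prepend. Next row=LF[9]=5
  step 8: row=5, L[5]='r', prepend. Next row=LF[5]=2
  step 9: row=2, L[2]='r', prepend. Next row=LF[2]=1
  step 10: row=1, L[1]='t', prepend. Next row=LF[1]=11
  step 11: row=11, L[11]='s', prepend. Next row=LF[11]=10
  step 12: row=10, L[10]='r', prepend. Next row=LF[10]=6
  step 13: row=6, L[6]='t', prepend. Next row=LF[6]=12
Reversed output: trstrrrsrsrs$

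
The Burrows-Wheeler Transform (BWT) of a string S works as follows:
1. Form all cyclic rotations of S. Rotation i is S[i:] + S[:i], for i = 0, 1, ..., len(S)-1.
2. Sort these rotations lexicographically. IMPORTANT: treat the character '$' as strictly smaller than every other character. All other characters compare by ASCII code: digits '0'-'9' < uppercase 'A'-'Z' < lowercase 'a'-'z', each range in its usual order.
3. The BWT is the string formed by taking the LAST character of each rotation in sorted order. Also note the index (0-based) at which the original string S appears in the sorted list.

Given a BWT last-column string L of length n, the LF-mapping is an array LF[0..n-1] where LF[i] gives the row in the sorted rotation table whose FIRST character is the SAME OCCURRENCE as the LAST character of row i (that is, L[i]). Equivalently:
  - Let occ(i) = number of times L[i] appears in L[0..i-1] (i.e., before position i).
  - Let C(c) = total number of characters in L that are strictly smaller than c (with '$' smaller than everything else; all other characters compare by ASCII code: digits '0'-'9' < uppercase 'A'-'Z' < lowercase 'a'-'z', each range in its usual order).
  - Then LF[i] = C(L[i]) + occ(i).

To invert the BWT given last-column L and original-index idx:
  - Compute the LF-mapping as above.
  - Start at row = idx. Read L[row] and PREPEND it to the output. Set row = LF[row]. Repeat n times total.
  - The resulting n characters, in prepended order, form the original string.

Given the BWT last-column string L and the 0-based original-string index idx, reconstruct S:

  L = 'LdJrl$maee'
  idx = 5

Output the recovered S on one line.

Answer: emeraldJL$

Derivation:
LF mapping: 2 4 1 9 7 0 8 3 5 6
Walk LF starting at row 5, prepending L[row]:
  step 1: row=5, L[5]='$', prepend. Next row=LF[5]=0
  step 2: row=0, L[0]='L', prepend. Next row=LF[0]=2
  step 3: row=2, L[2]='J', prepend. Next row=LF[2]=1
  step 4: row=1, L[1]='d', prepend. Next row=LF[1]=4
  step 5: row=4, L[4]='l', prepend. Next row=LF[4]=7
  step 6: row=7, L[7]='a', prepend. Next row=LF[7]=3
  step 7: row=3, L[3]='r', prepend. Next row=LF[3]=9
  step 8: row=9, L[9]='e', prepend. Next row=LF[9]=6
  step 9: row=6, L[6]='m', prepend. Next row=LF[6]=8
  step 10: row=8, L[8]='e', prepend. Next row=LF[8]=5
Reversed output: emeraldJL$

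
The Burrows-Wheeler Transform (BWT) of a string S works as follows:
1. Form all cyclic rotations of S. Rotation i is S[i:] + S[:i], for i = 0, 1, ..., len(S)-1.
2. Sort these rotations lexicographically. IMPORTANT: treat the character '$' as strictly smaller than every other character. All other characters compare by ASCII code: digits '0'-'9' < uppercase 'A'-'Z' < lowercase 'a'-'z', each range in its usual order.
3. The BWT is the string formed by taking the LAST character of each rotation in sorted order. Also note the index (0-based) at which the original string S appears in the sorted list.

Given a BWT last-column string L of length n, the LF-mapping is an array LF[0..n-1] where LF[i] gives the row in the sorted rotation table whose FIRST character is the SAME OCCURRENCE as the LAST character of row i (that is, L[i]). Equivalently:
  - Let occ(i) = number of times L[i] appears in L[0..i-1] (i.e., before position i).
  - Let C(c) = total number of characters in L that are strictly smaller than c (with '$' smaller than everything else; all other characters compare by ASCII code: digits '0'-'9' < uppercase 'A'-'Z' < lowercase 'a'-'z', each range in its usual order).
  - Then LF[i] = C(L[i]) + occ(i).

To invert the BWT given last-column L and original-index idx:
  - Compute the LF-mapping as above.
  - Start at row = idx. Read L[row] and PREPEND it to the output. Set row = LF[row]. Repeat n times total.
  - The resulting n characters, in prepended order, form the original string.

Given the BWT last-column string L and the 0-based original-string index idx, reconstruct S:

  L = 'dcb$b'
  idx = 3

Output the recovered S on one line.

LF mapping: 4 3 1 0 2
Walk LF starting at row 3, prepending L[row]:
  step 1: row=3, L[3]='$', prepend. Next row=LF[3]=0
  step 2: row=0, L[0]='d', prepend. Next row=LF[0]=4
  step 3: row=4, L[4]='b', prepend. Next row=LF[4]=2
  step 4: row=2, L[2]='b', prepend. Next row=LF[2]=1
  step 5: row=1, L[1]='c', prepend. Next row=LF[1]=3
Reversed output: cbbd$

Answer: cbbd$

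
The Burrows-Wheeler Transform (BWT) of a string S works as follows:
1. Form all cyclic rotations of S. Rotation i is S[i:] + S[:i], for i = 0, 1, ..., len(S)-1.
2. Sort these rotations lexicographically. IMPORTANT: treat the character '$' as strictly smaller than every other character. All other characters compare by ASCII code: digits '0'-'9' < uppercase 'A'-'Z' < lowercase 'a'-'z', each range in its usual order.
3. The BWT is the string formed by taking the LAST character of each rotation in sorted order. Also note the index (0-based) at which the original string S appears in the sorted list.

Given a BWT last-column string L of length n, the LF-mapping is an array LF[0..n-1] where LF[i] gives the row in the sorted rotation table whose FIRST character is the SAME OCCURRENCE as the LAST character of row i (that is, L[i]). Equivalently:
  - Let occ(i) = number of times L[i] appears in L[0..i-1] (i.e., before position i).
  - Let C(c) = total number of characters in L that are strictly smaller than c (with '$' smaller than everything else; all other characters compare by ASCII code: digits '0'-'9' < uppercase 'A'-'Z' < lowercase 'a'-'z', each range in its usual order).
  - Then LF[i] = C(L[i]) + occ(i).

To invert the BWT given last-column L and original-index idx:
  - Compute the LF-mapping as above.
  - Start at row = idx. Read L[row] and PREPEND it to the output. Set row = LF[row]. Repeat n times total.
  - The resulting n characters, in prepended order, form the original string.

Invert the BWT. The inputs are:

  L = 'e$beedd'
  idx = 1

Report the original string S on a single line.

LF mapping: 4 0 1 5 6 2 3
Walk LF starting at row 1, prepending L[row]:
  step 1: row=1, L[1]='$', prepend. Next row=LF[1]=0
  step 2: row=0, L[0]='e', prepend. Next row=LF[0]=4
  step 3: row=4, L[4]='e', prepend. Next row=LF[4]=6
  step 4: row=6, L[6]='d', prepend. Next row=LF[6]=3
  step 5: row=3, L[3]='e', prepend. Next row=LF[3]=5
  step 6: row=5, L[5]='d', prepend. Next row=LF[5]=2
  step 7: row=2, L[2]='b', prepend. Next row=LF[2]=1
Reversed output: bdedee$

Answer: bdedee$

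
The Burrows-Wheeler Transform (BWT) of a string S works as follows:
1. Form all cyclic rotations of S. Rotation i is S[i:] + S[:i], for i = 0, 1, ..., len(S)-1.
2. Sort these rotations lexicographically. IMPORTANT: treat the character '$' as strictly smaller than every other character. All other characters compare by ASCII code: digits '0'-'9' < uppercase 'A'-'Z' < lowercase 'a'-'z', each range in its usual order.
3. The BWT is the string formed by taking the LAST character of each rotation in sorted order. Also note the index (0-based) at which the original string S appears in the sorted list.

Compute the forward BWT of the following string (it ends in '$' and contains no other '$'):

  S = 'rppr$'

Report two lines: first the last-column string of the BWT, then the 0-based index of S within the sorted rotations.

Answer: rrpp$
4

Derivation:
All 5 rotations (rotation i = S[i:]+S[:i]):
  rot[0] = rppr$
  rot[1] = ppr$r
  rot[2] = pr$rp
  rot[3] = r$rpp
  rot[4] = $rppr
Sorted (with $ < everything):
  sorted[0] = $rppr  (last char: 'r')
  sorted[1] = ppr$r  (last char: 'r')
  sorted[2] = pr$rp  (last char: 'p')
  sorted[3] = r$rpp  (last char: 'p')
  sorted[4] = rppr$  (last char: '$')
Last column: rrpp$
Original string S is at sorted index 4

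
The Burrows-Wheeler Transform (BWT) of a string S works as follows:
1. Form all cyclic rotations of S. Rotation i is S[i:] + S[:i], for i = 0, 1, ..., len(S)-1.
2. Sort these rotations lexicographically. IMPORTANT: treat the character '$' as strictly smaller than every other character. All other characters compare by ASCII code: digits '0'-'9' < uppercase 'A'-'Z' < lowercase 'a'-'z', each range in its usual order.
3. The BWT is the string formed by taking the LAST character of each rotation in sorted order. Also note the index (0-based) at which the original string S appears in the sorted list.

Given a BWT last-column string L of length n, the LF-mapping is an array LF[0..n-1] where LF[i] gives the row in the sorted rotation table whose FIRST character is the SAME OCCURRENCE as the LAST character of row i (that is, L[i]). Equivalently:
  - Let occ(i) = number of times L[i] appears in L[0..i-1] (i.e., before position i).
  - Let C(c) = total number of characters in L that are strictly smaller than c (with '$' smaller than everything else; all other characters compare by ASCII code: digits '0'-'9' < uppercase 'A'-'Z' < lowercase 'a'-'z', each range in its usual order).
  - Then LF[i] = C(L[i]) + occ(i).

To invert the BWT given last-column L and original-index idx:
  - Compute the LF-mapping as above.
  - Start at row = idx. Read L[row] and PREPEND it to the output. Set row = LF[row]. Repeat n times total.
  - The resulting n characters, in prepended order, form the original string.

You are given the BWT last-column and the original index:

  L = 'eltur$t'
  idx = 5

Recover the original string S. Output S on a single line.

LF mapping: 1 2 4 6 3 0 5
Walk LF starting at row 5, prepending L[row]:
  step 1: row=5, L[5]='$', prepend. Next row=LF[5]=0
  step 2: row=0, L[0]='e', prepend. Next row=LF[0]=1
  step 3: row=1, L[1]='l', prepend. Next row=LF[1]=2
  step 4: row=2, L[2]='t', prepend. Next row=LF[2]=4
  step 5: row=4, L[4]='r', prepend. Next row=LF[4]=3
  step 6: row=3, L[3]='u', prepend. Next row=LF[3]=6
  step 7: row=6, L[6]='t', prepend. Next row=LF[6]=5
Reversed output: turtle$

Answer: turtle$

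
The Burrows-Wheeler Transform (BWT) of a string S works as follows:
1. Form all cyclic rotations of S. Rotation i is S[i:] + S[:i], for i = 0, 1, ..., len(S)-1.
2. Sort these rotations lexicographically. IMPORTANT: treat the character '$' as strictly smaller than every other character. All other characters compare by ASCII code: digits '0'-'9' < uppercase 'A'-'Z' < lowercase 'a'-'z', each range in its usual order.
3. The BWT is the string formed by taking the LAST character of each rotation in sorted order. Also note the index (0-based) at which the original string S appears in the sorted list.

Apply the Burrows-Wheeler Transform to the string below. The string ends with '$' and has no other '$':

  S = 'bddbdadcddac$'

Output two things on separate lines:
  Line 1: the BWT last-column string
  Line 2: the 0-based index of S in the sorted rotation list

All 13 rotations (rotation i = S[i:]+S[:i]):
  rot[0] = bddbdadcddac$
  rot[1] = ddbdadcddac$b
  rot[2] = dbdadcddac$bd
  rot[3] = bdadcddac$bdd
  rot[4] = dadcddac$bddb
  rot[5] = adcddac$bddbd
  rot[6] = dcddac$bddbda
  rot[7] = cddac$bddbdad
  rot[8] = ddac$bddbdadc
  rot[9] = dac$bddbdadcd
  rot[10] = ac$bddbdadcdd
  rot[11] = c$bddbdadcdda
  rot[12] = $bddbdadcddac
Sorted (with $ < everything):
  sorted[0] = $bddbdadcddac  (last char: 'c')
  sorted[1] = ac$bddbdadcdd  (last char: 'd')
  sorted[2] = adcddac$bddbd  (last char: 'd')
  sorted[3] = bdadcddac$bdd  (last char: 'd')
  sorted[4] = bddbdadcddac$  (last char: '$')
  sorted[5] = c$bddbdadcdda  (last char: 'a')
  sorted[6] = cddac$bddbdad  (last char: 'd')
  sorted[7] = dac$bddbdadcd  (last char: 'd')
  sorted[8] = dadcddac$bddb  (last char: 'b')
  sorted[9] = dbdadcddac$bd  (last char: 'd')
  sorted[10] = dcddac$bddbda  (last char: 'a')
  sorted[11] = ddac$bddbdadc  (last char: 'c')
  sorted[12] = ddbdadcddac$b  (last char: 'b')
Last column: cddd$addbdacb
Original string S is at sorted index 4

Answer: cddd$addbdacb
4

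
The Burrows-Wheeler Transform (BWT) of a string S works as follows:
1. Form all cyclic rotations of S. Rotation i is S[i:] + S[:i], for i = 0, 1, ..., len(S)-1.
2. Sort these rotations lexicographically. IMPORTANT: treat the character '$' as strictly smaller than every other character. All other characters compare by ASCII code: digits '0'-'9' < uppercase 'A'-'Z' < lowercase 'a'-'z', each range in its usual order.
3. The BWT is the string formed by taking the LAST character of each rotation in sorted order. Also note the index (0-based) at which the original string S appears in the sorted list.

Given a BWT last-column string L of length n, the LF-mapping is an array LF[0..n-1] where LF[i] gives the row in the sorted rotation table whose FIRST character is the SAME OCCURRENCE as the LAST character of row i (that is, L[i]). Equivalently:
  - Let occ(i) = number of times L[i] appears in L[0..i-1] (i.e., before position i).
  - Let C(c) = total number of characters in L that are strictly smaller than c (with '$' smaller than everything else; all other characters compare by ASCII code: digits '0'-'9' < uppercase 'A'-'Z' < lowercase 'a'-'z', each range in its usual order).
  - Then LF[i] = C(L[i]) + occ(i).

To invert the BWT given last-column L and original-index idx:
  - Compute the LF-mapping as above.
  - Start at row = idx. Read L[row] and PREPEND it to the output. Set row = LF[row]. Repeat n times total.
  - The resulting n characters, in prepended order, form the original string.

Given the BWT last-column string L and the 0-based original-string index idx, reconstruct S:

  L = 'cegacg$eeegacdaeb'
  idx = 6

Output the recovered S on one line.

Answer: cbgeceeaagaedegc$

Derivation:
LF mapping: 5 9 14 1 6 15 0 10 11 12 16 2 7 8 3 13 4
Walk LF starting at row 6, prepending L[row]:
  step 1: row=6, L[6]='$', prepend. Next row=LF[6]=0
  step 2: row=0, L[0]='c', prepend. Next row=LF[0]=5
  step 3: row=5, L[5]='g', prepend. Next row=LF[5]=15
  step 4: row=15, L[15]='e', prepend. Next row=LF[15]=13
  step 5: row=13, L[13]='d', prepend. Next row=LF[13]=8
  step 6: row=8, L[8]='e', prepend. Next row=LF[8]=11
  step 7: row=11, L[11]='a', prepend. Next row=LF[11]=2
  step 8: row=2, L[2]='g', prepend. Next row=LF[2]=14
  step 9: row=14, L[14]='a', prepend. Next row=LF[14]=3
  step 10: row=3, L[3]='a', prepend. Next row=LF[3]=1
  step 11: row=1, L[1]='e', prepend. Next row=LF[1]=9
  step 12: row=9, L[9]='e', prepend. Next row=LF[9]=12
  step 13: row=12, L[12]='c', prepend. Next row=LF[12]=7
  step 14: row=7, L[7]='e', prepend. Next row=LF[7]=10
  step 15: row=10, L[10]='g', prepend. Next row=LF[10]=16
  step 16: row=16, L[16]='b', prepend. Next row=LF[16]=4
  step 17: row=4, L[4]='c', prepend. Next row=LF[4]=6
Reversed output: cbgeceeaagaedegc$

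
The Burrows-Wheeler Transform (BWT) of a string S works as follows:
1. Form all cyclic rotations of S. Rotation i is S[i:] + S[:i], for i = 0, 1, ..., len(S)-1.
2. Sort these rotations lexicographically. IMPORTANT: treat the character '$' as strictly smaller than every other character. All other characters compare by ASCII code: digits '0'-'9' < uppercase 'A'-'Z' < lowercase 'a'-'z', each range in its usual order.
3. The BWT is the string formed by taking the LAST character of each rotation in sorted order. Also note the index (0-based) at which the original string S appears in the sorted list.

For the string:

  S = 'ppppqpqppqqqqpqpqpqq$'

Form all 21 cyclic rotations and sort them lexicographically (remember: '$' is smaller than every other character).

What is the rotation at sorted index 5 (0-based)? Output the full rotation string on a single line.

Answer: pqppqqqqpqpqpqq$ppppq

Derivation:
All 21 rotations (rotation i = S[i:]+S[:i]):
  rot[0] = ppppqpqppqqqqpqpqpqq$
  rot[1] = pppqpqppqqqqpqpqpqq$p
  rot[2] = ppqpqppqqqqpqpqpqq$pp
  rot[3] = pqpqppqqqqpqpqpqq$ppp
  rot[4] = qpqppqqqqpqpqpqq$pppp
  rot[5] = pqppqqqqpqpqpqq$ppppq
  rot[6] = qppqqqqpqpqpqq$ppppqp
  rot[7] = ppqqqqpqpqpqq$ppppqpq
  rot[8] = pqqqqpqpqpqq$ppppqpqp
  rot[9] = qqqqpqpqpqq$ppppqpqpp
  rot[10] = qqqpqpqpqq$ppppqpqppq
  rot[11] = qqpqpqpqq$ppppqpqppqq
  rot[12] = qpqpqpqq$ppppqpqppqqq
  rot[13] = pqpqpqq$ppppqpqppqqqq
  rot[14] = qpqpqq$ppppqpqppqqqqp
  rot[15] = pqpqq$ppppqpqppqqqqpq
  rot[16] = qpqq$ppppqpqppqqqqpqp
  rot[17] = pqq$ppppqpqppqqqqpqpq
  rot[18] = qq$ppppqpqppqqqqpqpqp
  rot[19] = q$ppppqpqppqqqqpqpqpq
  rot[20] = $ppppqpqppqqqqpqpqpqq
Sorted (with $ < everything):
  sorted[0] = $ppppqpqppqqqqpqpqpqq
  sorted[1] = ppppqpqppqqqqpqpqpqq$
  sorted[2] = pppqpqppqqqqpqpqpqq$p
  sorted[3] = ppqpqppqqqqpqpqpqq$pp
  sorted[4] = ppqqqqpqpqpqq$ppppqpq
  sorted[5] = pqppqqqqpqpqpqq$ppppq
  sorted[6] = pqpqppqqqqpqpqpqq$ppp
  sorted[7] = pqpqpqq$ppppqpqppqqqq
  sorted[8] = pqpqq$ppppqpqppqqqqpq
  sorted[9] = pqq$ppppqpqppqqqqpqpq
  sorted[10] = pqqqqpqpqpqq$ppppqpqp
  sorted[11] = q$ppppqpqppqqqqpqpqpq
  sorted[12] = qppqqqqpqpqpqq$ppppqp
  sorted[13] = qpqppqqqqpqpqpqq$pppp
  sorted[14] = qpqpqpqq$ppppqpqppqqq
  sorted[15] = qpqpqq$ppppqpqppqqqqp
  sorted[16] = qpqq$ppppqpqppqqqqpqp
  sorted[17] = qq$ppppqpqppqqqqpqpqp
  sorted[18] = qqpqpqpqq$ppppqpqppqq
  sorted[19] = qqqpqpqpqq$ppppqpqppq
  sorted[20] = qqqqpqpqpqq$ppppqpqpp
sorted[5] = pqppqqqqpqpqpqq$ppppq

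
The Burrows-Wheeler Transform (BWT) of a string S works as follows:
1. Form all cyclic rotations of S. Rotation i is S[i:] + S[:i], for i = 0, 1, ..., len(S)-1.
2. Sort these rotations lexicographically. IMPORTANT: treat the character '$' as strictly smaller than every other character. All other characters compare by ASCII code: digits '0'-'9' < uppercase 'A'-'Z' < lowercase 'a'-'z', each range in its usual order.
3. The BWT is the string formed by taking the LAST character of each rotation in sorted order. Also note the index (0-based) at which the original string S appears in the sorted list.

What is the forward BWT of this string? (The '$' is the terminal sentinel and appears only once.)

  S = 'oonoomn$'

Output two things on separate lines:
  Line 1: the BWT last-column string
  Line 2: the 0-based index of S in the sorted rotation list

All 8 rotations (rotation i = S[i:]+S[:i]):
  rot[0] = oonoomn$
  rot[1] = onoomn$o
  rot[2] = noomn$oo
  rot[3] = oomn$oon
  rot[4] = omn$oono
  rot[5] = mn$oonoo
  rot[6] = n$oonoom
  rot[7] = $oonoomn
Sorted (with $ < everything):
  sorted[0] = $oonoomn  (last char: 'n')
  sorted[1] = mn$oonoo  (last char: 'o')
  sorted[2] = n$oonoom  (last char: 'm')
  sorted[3] = noomn$oo  (last char: 'o')
  sorted[4] = omn$oono  (last char: 'o')
  sorted[5] = onoomn$o  (last char: 'o')
  sorted[6] = oomn$oon  (last char: 'n')
  sorted[7] = oonoomn$  (last char: '$')
Last column: nomooon$
Original string S is at sorted index 7

Answer: nomooon$
7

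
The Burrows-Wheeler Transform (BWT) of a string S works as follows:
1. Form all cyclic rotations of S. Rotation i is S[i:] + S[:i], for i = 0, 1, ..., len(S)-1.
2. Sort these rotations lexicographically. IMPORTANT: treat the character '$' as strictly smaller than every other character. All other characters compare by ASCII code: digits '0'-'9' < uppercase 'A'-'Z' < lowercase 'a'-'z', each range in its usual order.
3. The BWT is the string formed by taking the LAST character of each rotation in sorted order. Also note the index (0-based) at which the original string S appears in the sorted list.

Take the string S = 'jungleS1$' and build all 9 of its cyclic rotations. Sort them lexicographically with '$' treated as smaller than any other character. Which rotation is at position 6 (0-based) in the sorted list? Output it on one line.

All 9 rotations (rotation i = S[i:]+S[:i]):
  rot[0] = jungleS1$
  rot[1] = ungleS1$j
  rot[2] = ngleS1$ju
  rot[3] = gleS1$jun
  rot[4] = leS1$jung
  rot[5] = eS1$jungl
  rot[6] = S1$jungle
  rot[7] = 1$jungleS
  rot[8] = $jungleS1
Sorted (with $ < everything):
  sorted[0] = $jungleS1
  sorted[1] = 1$jungleS
  sorted[2] = S1$jungle
  sorted[3] = eS1$jungl
  sorted[4] = gleS1$jun
  sorted[5] = jungleS1$
  sorted[6] = leS1$jung
  sorted[7] = ngleS1$ju
  sorted[8] = ungleS1$j
sorted[6] = leS1$jung

Answer: leS1$jung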